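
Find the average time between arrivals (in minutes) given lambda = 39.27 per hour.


Mean interarrival time = 60/lambda = 60/39.27 = 1.53 minutes

1.53 minutes


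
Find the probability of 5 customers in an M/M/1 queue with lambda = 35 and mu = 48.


rho = 35/48; P(n) = (1-rho)*rho^n = (1-35/48)*(35/48)^5 = 0.0558

0.0558


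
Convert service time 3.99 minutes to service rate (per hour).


mu = 60 / avg_service_time = 60 / 3.99 = 15.04 per hour

15.04 per hour


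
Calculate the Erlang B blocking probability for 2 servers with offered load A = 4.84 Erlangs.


B(N,A) = (A^N/N!) / sum(A^k/k!, k=0..N) with N=2, A=4.84 = 0.6673

0.6673


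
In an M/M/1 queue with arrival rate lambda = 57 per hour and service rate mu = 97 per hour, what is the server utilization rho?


rho = lambda/mu = 57/97 = 0.5876

0.5876


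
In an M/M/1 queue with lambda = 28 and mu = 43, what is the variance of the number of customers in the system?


rho = 28/43; Var(N) = rho/(1-rho)^2 = 5.35

5.35


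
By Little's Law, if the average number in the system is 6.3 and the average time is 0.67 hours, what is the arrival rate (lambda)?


lambda = L / W = 6.3 / 0.67 = 9.4 per hour

9.4 per hour


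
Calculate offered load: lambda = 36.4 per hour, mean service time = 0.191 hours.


Offered load a = lambda * E[S] = 36.4 * 0.191 = 6.95 Erlangs

6.95 Erlangs


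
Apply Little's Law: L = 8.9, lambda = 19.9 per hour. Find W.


W = L / lambda = 8.9 / 19.9 = 0.4472 hours

0.4472 hours


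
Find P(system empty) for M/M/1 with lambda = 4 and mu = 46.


P0 = 1 - rho = 1 - 4/46 = 0.913

0.913


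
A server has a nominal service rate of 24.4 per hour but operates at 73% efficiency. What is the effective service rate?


Effective rate = mu * efficiency = 24.4 * 0.73 = 17.81 per hour

17.81 per hour


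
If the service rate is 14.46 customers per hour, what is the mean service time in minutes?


Mean service time = 60/mu = 60/14.46 = 4.15 minutes

4.15 minutes


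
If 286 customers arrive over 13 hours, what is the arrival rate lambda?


lambda = total arrivals / time = 286 / 13 = 22.0 per hour

22.0 per hour


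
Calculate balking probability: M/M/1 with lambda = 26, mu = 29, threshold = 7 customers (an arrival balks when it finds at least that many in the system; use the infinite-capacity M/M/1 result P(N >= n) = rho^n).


P(N >= 7) = rho^7 = (26/29)^7 = 0.4656

0.4656


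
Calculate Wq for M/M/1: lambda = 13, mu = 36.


rho = 13/36; Wq = rho/(mu - lambda) = 0.0157 hours

0.0157 hours


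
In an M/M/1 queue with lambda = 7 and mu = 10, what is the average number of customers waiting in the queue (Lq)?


rho = 7/10; Lq = rho^2/(1-rho) = 1.63

1.63


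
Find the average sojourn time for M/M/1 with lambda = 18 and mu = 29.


W = 1/(mu - lambda) = 1/(29 - 18) = 0.0909 hours

0.0909 hours


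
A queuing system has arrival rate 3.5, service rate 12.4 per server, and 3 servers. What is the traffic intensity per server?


rho = lambda / (c * mu) = 3.5 / (3 * 12.4) = 0.0941

0.0941


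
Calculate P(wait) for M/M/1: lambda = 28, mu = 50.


P(wait) = rho = lambda/mu = 28/50 = 0.56

0.56


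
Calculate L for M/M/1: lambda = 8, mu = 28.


rho = 8/28; L = rho/(1-rho) = 0.4

0.4


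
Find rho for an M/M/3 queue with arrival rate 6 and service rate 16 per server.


rho = lambda/(c*mu) = 6/(3*16) = 0.125

0.125


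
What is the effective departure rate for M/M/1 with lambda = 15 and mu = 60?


For a stable queue (lambda < mu), throughput = lambda = 15 per hour

15 per hour


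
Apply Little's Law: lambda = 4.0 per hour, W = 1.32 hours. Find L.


L = lambda * W = 4.0 * 1.32 = 5.28

5.28


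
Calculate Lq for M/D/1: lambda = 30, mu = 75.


M/D/1: Lq = rho^2 / (2*(1-rho)) where rho = 30/75; Lq = 0.13

0.13


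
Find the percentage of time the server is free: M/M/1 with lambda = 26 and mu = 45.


Idle fraction = (1 - rho) * 100 = (1 - 26/45) * 100 = 42.2%

42.2%


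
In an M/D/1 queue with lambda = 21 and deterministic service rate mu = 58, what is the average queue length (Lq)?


M/D/1: Lq = rho^2 / (2*(1-rho)) where rho = 21/58; Lq = 0.1

0.1


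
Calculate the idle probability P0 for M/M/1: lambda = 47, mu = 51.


P0 = 1 - rho = 1 - 47/51 = 0.0784

0.0784


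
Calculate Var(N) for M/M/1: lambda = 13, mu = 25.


rho = 13/25; Var(N) = rho/(1-rho)^2 = 2.26

2.26


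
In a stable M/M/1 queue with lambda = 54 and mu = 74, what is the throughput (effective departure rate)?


For a stable queue (lambda < mu), throughput = lambda = 54 per hour

54 per hour


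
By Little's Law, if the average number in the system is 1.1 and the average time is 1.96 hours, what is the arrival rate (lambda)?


lambda = L / W = 1.1 / 1.96 = 0.56 per hour

0.56 per hour


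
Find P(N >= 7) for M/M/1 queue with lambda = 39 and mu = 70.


P(N >= 7) = rho^7 = (39/70)^7 = 0.0167

0.0167


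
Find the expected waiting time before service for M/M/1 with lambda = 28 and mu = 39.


rho = 28/39; Wq = rho/(mu - lambda) = 0.0653 hours

0.0653 hours


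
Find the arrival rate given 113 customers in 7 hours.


lambda = total arrivals / time = 113 / 7 = 16.14 per hour

16.14 per hour


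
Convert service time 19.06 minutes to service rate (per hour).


mu = 60 / avg_service_time = 60 / 19.06 = 3.15 per hour

3.15 per hour


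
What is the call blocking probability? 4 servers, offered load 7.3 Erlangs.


B(N,A) = (A^N/N!) / sum(A^k/k!, k=0..N) with N=4, A=7.3 = 0.5425

0.5425


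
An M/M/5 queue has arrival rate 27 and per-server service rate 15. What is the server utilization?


rho = lambda/(c*mu) = 27/(5*15) = 0.36

0.36


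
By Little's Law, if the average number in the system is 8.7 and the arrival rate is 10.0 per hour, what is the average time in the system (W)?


W = L / lambda = 8.7 / 10.0 = 0.87 hours

0.87 hours


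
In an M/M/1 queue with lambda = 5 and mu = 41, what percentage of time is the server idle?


Idle fraction = (1 - rho) * 100 = (1 - 5/41) * 100 = 87.8%

87.8%


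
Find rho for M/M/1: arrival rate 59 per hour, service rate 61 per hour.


rho = lambda/mu = 59/61 = 0.9672

0.9672


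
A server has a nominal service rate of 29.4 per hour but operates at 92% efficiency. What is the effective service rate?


Effective rate = mu * efficiency = 29.4 * 0.92 = 27.05 per hour

27.05 per hour


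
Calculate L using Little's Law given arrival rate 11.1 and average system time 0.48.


L = lambda * W = 11.1 * 0.48 = 5.33

5.33


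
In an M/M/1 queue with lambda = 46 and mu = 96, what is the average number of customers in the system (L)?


rho = 46/96; L = rho/(1-rho) = 0.92

0.92


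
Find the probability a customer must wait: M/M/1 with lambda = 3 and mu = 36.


P(wait) = rho = lambda/mu = 3/36 = 0.0833

0.0833


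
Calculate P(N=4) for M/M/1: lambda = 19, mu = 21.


rho = 19/21; P(n) = (1-rho)*rho^n = (1-19/21)*(19/21)^4 = 0.0638

0.0638


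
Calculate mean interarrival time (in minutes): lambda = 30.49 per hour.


Mean interarrival time = 60/lambda = 60/30.49 = 1.97 minutes

1.97 minutes


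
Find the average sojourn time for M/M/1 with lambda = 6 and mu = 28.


W = 1/(mu - lambda) = 1/(28 - 6) = 0.0455 hours

0.0455 hours


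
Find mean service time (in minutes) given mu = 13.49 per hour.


Mean service time = 60/mu = 60/13.49 = 4.45 minutes

4.45 minutes


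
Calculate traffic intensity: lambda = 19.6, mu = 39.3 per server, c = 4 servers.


rho = lambda / (c * mu) = 19.6 / (4 * 39.3) = 0.1247

0.1247


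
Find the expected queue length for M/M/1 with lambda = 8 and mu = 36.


rho = 8/36; Lq = rho^2/(1-rho) = 0.06

0.06


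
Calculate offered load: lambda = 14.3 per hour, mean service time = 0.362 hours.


Offered load a = lambda * E[S] = 14.3 * 0.362 = 5.18 Erlangs

5.18 Erlangs


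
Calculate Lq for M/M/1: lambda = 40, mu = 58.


rho = 40/58; Lq = rho^2/(1-rho) = 1.53

1.53


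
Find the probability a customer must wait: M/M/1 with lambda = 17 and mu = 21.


P(wait) = rho = lambda/mu = 17/21 = 0.8095

0.8095


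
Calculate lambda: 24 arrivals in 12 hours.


lambda = total arrivals / time = 24 / 12 = 2.0 per hour

2.0 per hour


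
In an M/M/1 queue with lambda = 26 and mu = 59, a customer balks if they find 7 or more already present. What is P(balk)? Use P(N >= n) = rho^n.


P(N >= 7) = rho^7 = (26/59)^7 = 0.0032

0.0032


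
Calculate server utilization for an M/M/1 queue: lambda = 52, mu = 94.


rho = lambda/mu = 52/94 = 0.5532

0.5532


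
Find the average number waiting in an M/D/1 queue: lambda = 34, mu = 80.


M/D/1: Lq = rho^2 / (2*(1-rho)) where rho = 34/80; Lq = 0.16

0.16


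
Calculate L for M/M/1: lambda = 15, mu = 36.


rho = 15/36; L = rho/(1-rho) = 0.71

0.71


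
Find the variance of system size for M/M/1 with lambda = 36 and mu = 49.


rho = 36/49; Var(N) = rho/(1-rho)^2 = 10.44

10.44


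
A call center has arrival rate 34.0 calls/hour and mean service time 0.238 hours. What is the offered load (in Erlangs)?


Offered load a = lambda * E[S] = 34.0 * 0.238 = 8.09 Erlangs

8.09 Erlangs


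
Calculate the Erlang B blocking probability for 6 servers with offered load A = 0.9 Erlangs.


B(N,A) = (A^N/N!) / sum(A^k/k!, k=0..N) with N=6, A=0.9 = 0.0003

0.0003


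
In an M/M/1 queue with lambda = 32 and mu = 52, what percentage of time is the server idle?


Idle fraction = (1 - rho) * 100 = (1 - 32/52) * 100 = 38.5%

38.5%


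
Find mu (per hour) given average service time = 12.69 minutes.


mu = 60 / avg_service_time = 60 / 12.69 = 4.73 per hour

4.73 per hour


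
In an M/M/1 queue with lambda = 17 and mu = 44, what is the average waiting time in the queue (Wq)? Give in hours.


rho = 17/44; Wq = rho/(mu - lambda) = 0.0143 hours

0.0143 hours


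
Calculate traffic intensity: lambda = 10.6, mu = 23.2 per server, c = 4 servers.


rho = lambda / (c * mu) = 10.6 / (4 * 23.2) = 0.1142

0.1142


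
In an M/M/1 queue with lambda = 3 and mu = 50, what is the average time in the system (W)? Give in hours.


W = 1/(mu - lambda) = 1/(50 - 3) = 0.0213 hours

0.0213 hours


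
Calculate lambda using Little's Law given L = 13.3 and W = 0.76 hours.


lambda = L / W = 13.3 / 0.76 = 17.5 per hour

17.5 per hour


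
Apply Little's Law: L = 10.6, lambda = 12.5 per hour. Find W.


W = L / lambda = 10.6 / 12.5 = 0.848 hours

0.848 hours


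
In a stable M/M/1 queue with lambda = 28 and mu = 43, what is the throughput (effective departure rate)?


For a stable queue (lambda < mu), throughput = lambda = 28 per hour

28 per hour


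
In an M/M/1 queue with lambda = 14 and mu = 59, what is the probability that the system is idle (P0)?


P0 = 1 - rho = 1 - 14/59 = 0.7627

0.7627


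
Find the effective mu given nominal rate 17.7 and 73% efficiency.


Effective rate = mu * efficiency = 17.7 * 0.73 = 12.92 per hour

12.92 per hour


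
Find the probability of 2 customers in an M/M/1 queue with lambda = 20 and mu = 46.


rho = 20/46; P(n) = (1-rho)*rho^n = (1-20/46)*(20/46)^2 = 0.1068

0.1068


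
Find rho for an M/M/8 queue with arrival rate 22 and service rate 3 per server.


rho = lambda/(c*mu) = 22/(8*3) = 0.9167

0.9167


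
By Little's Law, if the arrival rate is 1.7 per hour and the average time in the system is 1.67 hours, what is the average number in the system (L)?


L = lambda * W = 1.7 * 1.67 = 2.84

2.84


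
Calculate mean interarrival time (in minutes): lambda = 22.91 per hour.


Mean interarrival time = 60/lambda = 60/22.91 = 2.62 minutes

2.62 minutes


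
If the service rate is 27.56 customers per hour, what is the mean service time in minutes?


Mean service time = 60/mu = 60/27.56 = 2.18 minutes

2.18 minutes


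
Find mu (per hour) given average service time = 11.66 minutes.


mu = 60 / avg_service_time = 60 / 11.66 = 5.15 per hour

5.15 per hour


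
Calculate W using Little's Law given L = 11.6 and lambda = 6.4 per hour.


W = L / lambda = 11.6 / 6.4 = 1.8125 hours

1.8125 hours


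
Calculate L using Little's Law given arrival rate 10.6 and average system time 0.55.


L = lambda * W = 10.6 * 0.55 = 5.83

5.83


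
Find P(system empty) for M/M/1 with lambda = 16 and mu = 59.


P0 = 1 - rho = 1 - 16/59 = 0.7288

0.7288


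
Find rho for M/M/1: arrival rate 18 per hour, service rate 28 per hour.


rho = lambda/mu = 18/28 = 0.6429

0.6429


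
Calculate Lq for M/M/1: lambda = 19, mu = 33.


rho = 19/33; Lq = rho^2/(1-rho) = 0.78

0.78


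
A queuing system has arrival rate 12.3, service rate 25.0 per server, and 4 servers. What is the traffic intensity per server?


rho = lambda / (c * mu) = 12.3 / (4 * 25.0) = 0.123

0.123


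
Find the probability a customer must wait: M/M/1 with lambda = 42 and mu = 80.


P(wait) = rho = lambda/mu = 42/80 = 0.525

0.525


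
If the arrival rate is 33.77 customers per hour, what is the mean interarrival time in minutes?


Mean interarrival time = 60/lambda = 60/33.77 = 1.78 minutes

1.78 minutes


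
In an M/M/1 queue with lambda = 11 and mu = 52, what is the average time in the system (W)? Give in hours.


W = 1/(mu - lambda) = 1/(52 - 11) = 0.0244 hours

0.0244 hours


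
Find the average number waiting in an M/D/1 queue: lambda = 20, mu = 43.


M/D/1: Lq = rho^2 / (2*(1-rho)) where rho = 20/43; Lq = 0.2

0.2


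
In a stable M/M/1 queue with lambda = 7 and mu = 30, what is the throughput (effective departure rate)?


For a stable queue (lambda < mu), throughput = lambda = 7 per hour

7 per hour


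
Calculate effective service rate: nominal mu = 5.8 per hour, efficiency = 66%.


Effective rate = mu * efficiency = 5.8 * 0.66 = 3.83 per hour

3.83 per hour


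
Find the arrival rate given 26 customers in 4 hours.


lambda = total arrivals / time = 26 / 4 = 6.5 per hour

6.5 per hour


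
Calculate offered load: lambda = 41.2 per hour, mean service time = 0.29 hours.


Offered load a = lambda * E[S] = 41.2 * 0.29 = 11.95 Erlangs

11.95 Erlangs


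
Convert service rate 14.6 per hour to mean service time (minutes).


Mean service time = 60/mu = 60/14.6 = 4.11 minutes

4.11 minutes


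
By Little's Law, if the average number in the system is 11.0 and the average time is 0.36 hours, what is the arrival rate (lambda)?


lambda = L / W = 11.0 / 0.36 = 30.56 per hour

30.56 per hour


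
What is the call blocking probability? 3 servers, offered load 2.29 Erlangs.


B(N,A) = (A^N/N!) / sum(A^k/k!, k=0..N) with N=3, A=2.29 = 0.2529

0.2529


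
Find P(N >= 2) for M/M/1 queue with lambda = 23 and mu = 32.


P(N >= 2) = rho^2 = (23/32)^2 = 0.5166

0.5166


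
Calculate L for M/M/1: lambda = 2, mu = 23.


rho = 2/23; L = rho/(1-rho) = 0.1

0.1


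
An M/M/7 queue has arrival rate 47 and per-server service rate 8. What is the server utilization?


rho = lambda/(c*mu) = 47/(7*8) = 0.8393

0.8393


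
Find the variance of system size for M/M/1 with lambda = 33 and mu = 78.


rho = 33/78; Var(N) = rho/(1-rho)^2 = 1.27

1.27


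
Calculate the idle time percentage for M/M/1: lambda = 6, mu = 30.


Idle fraction = (1 - rho) * 100 = (1 - 6/30) * 100 = 80.0%

80.0%


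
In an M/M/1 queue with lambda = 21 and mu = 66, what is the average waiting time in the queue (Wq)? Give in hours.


rho = 21/66; Wq = rho/(mu - lambda) = 0.0071 hours

0.0071 hours


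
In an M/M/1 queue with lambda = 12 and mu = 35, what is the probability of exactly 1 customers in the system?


rho = 12/35; P(n) = (1-rho)*rho^n = (1-12/35)*(12/35)^1 = 0.2253

0.2253


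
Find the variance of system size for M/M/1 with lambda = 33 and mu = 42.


rho = 33/42; Var(N) = rho/(1-rho)^2 = 17.11

17.11


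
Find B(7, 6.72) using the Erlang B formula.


B(N,A) = (A^N/N!) / sum(A^k/k!, k=0..N) with N=7, A=6.72 = 0.2314

0.2314


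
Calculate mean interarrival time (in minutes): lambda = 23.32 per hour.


Mean interarrival time = 60/lambda = 60/23.32 = 2.57 minutes

2.57 minutes


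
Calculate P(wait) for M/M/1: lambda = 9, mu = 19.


P(wait) = rho = lambda/mu = 9/19 = 0.4737

0.4737


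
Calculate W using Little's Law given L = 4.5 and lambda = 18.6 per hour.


W = L / lambda = 4.5 / 18.6 = 0.2419 hours

0.2419 hours


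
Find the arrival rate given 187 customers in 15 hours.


lambda = total arrivals / time = 187 / 15 = 12.47 per hour

12.47 per hour


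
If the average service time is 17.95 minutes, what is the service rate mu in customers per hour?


mu = 60 / avg_service_time = 60 / 17.95 = 3.34 per hour

3.34 per hour


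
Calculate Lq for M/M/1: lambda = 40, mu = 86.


rho = 40/86; Lq = rho^2/(1-rho) = 0.4

0.4


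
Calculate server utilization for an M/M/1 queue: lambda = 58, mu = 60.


rho = lambda/mu = 58/60 = 0.9667

0.9667


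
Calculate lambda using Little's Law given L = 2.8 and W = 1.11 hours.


lambda = L / W = 2.8 / 1.11 = 2.52 per hour

2.52 per hour


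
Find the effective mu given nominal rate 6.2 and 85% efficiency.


Effective rate = mu * efficiency = 6.2 * 0.85 = 5.27 per hour

5.27 per hour


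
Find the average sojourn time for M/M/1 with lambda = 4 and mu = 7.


W = 1/(mu - lambda) = 1/(7 - 4) = 0.3333 hours

0.3333 hours


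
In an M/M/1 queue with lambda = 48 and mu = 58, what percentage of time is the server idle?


Idle fraction = (1 - rho) * 100 = (1 - 48/58) * 100 = 17.2%

17.2%


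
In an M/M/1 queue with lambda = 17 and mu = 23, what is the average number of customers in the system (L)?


rho = 17/23; L = rho/(1-rho) = 2.83

2.83


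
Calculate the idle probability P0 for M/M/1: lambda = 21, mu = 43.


P0 = 1 - rho = 1 - 21/43 = 0.5116

0.5116


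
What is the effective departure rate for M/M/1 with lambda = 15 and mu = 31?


For a stable queue (lambda < mu), throughput = lambda = 15 per hour

15 per hour


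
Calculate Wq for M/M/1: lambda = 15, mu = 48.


rho = 15/48; Wq = rho/(mu - lambda) = 0.0095 hours

0.0095 hours


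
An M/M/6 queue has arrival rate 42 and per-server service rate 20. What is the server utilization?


rho = lambda/(c*mu) = 42/(6*20) = 0.35

0.35


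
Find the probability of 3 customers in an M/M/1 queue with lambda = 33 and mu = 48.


rho = 33/48; P(n) = (1-rho)*rho^n = (1-33/48)*(33/48)^3 = 0.1015

0.1015


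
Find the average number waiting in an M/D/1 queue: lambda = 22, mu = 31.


M/D/1: Lq = rho^2 / (2*(1-rho)) where rho = 22/31; Lq = 0.87

0.87


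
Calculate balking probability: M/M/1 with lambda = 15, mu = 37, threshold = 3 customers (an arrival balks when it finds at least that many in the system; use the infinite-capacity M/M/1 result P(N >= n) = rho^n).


P(N >= 3) = rho^3 = (15/37)^3 = 0.0666

0.0666


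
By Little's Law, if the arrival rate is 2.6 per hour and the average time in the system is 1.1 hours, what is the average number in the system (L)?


L = lambda * W = 2.6 * 1.1 = 2.86

2.86


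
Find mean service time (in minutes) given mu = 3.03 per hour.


Mean service time = 60/mu = 60/3.03 = 19.8 minutes

19.8 minutes


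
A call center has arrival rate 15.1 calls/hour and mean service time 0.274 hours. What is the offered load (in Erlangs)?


Offered load a = lambda * E[S] = 15.1 * 0.274 = 4.14 Erlangs

4.14 Erlangs


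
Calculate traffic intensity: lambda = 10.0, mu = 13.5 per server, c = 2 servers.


rho = lambda / (c * mu) = 10.0 / (2 * 13.5) = 0.3704

0.3704


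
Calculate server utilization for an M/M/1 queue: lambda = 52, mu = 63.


rho = lambda/mu = 52/63 = 0.8254

0.8254


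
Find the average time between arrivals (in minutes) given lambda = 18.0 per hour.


Mean interarrival time = 60/lambda = 60/18.0 = 3.33 minutes

3.33 minutes


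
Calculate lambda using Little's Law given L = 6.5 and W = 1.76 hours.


lambda = L / W = 6.5 / 1.76 = 3.69 per hour

3.69 per hour


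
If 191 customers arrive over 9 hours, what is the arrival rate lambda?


lambda = total arrivals / time = 191 / 9 = 21.22 per hour

21.22 per hour


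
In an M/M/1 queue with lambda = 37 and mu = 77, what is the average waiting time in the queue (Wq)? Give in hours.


rho = 37/77; Wq = rho/(mu - lambda) = 0.012 hours

0.012 hours


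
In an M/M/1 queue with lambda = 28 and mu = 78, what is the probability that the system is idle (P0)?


P0 = 1 - rho = 1 - 28/78 = 0.641

0.641


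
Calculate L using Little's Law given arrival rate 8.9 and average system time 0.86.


L = lambda * W = 8.9 * 0.86 = 7.65

7.65


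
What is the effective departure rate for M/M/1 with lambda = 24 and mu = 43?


For a stable queue (lambda < mu), throughput = lambda = 24 per hour

24 per hour


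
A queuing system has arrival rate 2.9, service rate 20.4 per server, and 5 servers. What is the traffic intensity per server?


rho = lambda / (c * mu) = 2.9 / (5 * 20.4) = 0.0284

0.0284


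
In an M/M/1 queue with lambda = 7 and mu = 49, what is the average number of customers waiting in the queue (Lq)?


rho = 7/49; Lq = rho^2/(1-rho) = 0.02

0.02


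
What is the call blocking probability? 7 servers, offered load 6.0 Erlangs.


B(N,A) = (A^N/N!) / sum(A^k/k!, k=0..N) with N=7, A=6.0 = 0.1851

0.1851


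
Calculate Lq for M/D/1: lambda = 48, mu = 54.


M/D/1: Lq = rho^2 / (2*(1-rho)) where rho = 48/54; Lq = 3.56

3.56


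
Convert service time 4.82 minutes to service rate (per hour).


mu = 60 / avg_service_time = 60 / 4.82 = 12.45 per hour

12.45 per hour


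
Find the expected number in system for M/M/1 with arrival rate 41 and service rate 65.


rho = 41/65; L = rho/(1-rho) = 1.71

1.71


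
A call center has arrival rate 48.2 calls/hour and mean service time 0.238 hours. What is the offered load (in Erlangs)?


Offered load a = lambda * E[S] = 48.2 * 0.238 = 11.47 Erlangs

11.47 Erlangs


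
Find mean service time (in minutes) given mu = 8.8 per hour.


Mean service time = 60/mu = 60/8.8 = 6.82 minutes

6.82 minutes


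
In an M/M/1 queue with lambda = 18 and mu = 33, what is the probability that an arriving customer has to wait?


P(wait) = rho = lambda/mu = 18/33 = 0.5455

0.5455


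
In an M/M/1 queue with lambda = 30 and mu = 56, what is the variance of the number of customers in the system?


rho = 30/56; Var(N) = rho/(1-rho)^2 = 2.49

2.49


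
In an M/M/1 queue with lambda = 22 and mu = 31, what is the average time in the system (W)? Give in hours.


W = 1/(mu - lambda) = 1/(31 - 22) = 0.1111 hours

0.1111 hours


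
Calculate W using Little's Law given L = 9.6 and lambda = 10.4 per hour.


W = L / lambda = 9.6 / 10.4 = 0.9231 hours

0.9231 hours


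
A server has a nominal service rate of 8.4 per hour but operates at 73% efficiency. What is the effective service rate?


Effective rate = mu * efficiency = 8.4 * 0.73 = 6.13 per hour

6.13 per hour


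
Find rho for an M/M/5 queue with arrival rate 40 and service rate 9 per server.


rho = lambda/(c*mu) = 40/(5*9) = 0.8889

0.8889


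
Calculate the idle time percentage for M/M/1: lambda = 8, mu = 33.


Idle fraction = (1 - rho) * 100 = (1 - 8/33) * 100 = 75.8%

75.8%


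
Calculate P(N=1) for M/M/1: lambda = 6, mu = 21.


rho = 6/21; P(n) = (1-rho)*rho^n = (1-6/21)*(6/21)^1 = 0.2041

0.2041


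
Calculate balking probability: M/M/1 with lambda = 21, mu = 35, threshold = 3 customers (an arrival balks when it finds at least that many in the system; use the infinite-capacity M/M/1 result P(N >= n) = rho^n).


P(N >= 3) = rho^3 = (21/35)^3 = 0.216

0.216


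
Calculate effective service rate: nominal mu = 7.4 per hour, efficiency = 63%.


Effective rate = mu * efficiency = 7.4 * 0.63 = 4.66 per hour

4.66 per hour


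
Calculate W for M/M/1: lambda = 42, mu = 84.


W = 1/(mu - lambda) = 1/(84 - 42) = 0.0238 hours

0.0238 hours


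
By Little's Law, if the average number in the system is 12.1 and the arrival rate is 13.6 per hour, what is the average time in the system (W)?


W = L / lambda = 12.1 / 13.6 = 0.8897 hours

0.8897 hours


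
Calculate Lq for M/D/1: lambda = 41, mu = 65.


M/D/1: Lq = rho^2 / (2*(1-rho)) where rho = 41/65; Lq = 0.54

0.54


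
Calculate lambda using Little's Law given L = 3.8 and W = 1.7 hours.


lambda = L / W = 3.8 / 1.7 = 2.24 per hour

2.24 per hour


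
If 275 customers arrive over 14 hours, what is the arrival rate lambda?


lambda = total arrivals / time = 275 / 14 = 19.64 per hour

19.64 per hour


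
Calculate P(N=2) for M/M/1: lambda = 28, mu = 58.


rho = 28/58; P(n) = (1-rho)*rho^n = (1-28/58)*(28/58)^2 = 0.1205

0.1205


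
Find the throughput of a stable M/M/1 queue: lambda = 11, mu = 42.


For a stable queue (lambda < mu), throughput = lambda = 11 per hour

11 per hour


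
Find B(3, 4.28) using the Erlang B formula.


B(N,A) = (A^N/N!) / sum(A^k/k!, k=0..N) with N=3, A=4.28 = 0.4751

0.4751


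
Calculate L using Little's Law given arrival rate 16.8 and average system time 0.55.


L = lambda * W = 16.8 * 0.55 = 9.24

9.24


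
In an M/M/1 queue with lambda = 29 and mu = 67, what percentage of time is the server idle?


Idle fraction = (1 - rho) * 100 = (1 - 29/67) * 100 = 56.7%

56.7%


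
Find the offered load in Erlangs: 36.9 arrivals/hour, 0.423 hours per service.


Offered load a = lambda * E[S] = 36.9 * 0.423 = 15.61 Erlangs

15.61 Erlangs


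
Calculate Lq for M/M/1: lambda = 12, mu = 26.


rho = 12/26; Lq = rho^2/(1-rho) = 0.4

0.4


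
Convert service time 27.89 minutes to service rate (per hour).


mu = 60 / avg_service_time = 60 / 27.89 = 2.15 per hour

2.15 per hour


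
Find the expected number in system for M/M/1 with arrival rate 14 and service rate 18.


rho = 14/18; L = rho/(1-rho) = 3.5

3.5


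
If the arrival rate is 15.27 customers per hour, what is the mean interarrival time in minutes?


Mean interarrival time = 60/lambda = 60/15.27 = 3.93 minutes

3.93 minutes


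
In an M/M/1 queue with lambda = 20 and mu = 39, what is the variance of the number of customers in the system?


rho = 20/39; Var(N) = rho/(1-rho)^2 = 2.16

2.16


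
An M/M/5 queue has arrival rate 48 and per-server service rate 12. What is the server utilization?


rho = lambda/(c*mu) = 48/(5*12) = 0.8

0.8


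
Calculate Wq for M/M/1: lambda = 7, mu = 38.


rho = 7/38; Wq = rho/(mu - lambda) = 0.0059 hours

0.0059 hours


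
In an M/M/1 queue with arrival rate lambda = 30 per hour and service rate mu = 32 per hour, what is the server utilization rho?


rho = lambda/mu = 30/32 = 0.9375

0.9375


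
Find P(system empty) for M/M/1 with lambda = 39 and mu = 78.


P0 = 1 - rho = 1 - 39/78 = 0.5

0.5


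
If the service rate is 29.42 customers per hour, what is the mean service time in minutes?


Mean service time = 60/mu = 60/29.42 = 2.04 minutes

2.04 minutes


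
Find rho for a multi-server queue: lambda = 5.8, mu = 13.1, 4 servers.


rho = lambda / (c * mu) = 5.8 / (4 * 13.1) = 0.1107

0.1107


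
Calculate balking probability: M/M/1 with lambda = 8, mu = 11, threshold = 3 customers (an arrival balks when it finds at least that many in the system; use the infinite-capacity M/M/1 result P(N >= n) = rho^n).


P(N >= 3) = rho^3 = (8/11)^3 = 0.3847

0.3847


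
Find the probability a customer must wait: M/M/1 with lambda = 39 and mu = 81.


P(wait) = rho = lambda/mu = 39/81 = 0.4815

0.4815


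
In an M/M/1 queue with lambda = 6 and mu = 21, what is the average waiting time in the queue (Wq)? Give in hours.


rho = 6/21; Wq = rho/(mu - lambda) = 0.019 hours

0.019 hours


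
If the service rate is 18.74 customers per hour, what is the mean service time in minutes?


Mean service time = 60/mu = 60/18.74 = 3.2 minutes

3.2 minutes


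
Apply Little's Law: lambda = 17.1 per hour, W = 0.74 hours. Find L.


L = lambda * W = 17.1 * 0.74 = 12.65

12.65


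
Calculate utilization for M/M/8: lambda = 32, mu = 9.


rho = lambda/(c*mu) = 32/(8*9) = 0.4444

0.4444


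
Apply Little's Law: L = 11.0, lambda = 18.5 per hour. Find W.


W = L / lambda = 11.0 / 18.5 = 0.5946 hours

0.5946 hours


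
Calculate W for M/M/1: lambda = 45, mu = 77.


W = 1/(mu - lambda) = 1/(77 - 45) = 0.0313 hours

0.0313 hours


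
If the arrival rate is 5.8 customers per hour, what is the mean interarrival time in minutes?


Mean interarrival time = 60/lambda = 60/5.8 = 10.34 minutes

10.34 minutes


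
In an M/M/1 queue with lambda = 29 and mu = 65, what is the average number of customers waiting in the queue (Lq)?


rho = 29/65; Lq = rho^2/(1-rho) = 0.36

0.36


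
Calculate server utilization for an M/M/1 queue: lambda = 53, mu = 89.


rho = lambda/mu = 53/89 = 0.5955

0.5955


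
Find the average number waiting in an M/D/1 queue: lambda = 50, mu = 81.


M/D/1: Lq = rho^2 / (2*(1-rho)) where rho = 50/81; Lq = 0.5

0.5


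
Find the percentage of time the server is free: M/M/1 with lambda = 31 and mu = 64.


Idle fraction = (1 - rho) * 100 = (1 - 31/64) * 100 = 51.6%

51.6%


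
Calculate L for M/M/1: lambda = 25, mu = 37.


rho = 25/37; L = rho/(1-rho) = 2.08

2.08


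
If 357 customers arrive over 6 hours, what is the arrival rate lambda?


lambda = total arrivals / time = 357 / 6 = 59.5 per hour

59.5 per hour


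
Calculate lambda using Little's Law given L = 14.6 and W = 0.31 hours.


lambda = L / W = 14.6 / 0.31 = 47.1 per hour

47.1 per hour


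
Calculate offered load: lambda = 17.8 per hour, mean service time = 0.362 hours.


Offered load a = lambda * E[S] = 17.8 * 0.362 = 6.44 Erlangs

6.44 Erlangs


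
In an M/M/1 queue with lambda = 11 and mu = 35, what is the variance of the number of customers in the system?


rho = 11/35; Var(N) = rho/(1-rho)^2 = 0.67

0.67


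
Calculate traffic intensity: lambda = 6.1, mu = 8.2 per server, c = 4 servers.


rho = lambda / (c * mu) = 6.1 / (4 * 8.2) = 0.186

0.186


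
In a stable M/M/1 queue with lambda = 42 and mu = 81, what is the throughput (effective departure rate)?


For a stable queue (lambda < mu), throughput = lambda = 42 per hour

42 per hour


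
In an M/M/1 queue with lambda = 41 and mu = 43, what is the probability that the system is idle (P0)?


P0 = 1 - rho = 1 - 41/43 = 0.0465

0.0465


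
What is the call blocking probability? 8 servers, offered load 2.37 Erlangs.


B(N,A) = (A^N/N!) / sum(A^k/k!, k=0..N) with N=8, A=2.37 = 0.0023

0.0023


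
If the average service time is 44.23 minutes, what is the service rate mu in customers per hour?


mu = 60 / avg_service_time = 60 / 44.23 = 1.36 per hour

1.36 per hour


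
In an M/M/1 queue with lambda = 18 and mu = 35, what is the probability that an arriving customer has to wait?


P(wait) = rho = lambda/mu = 18/35 = 0.5143

0.5143


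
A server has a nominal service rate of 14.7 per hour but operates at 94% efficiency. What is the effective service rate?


Effective rate = mu * efficiency = 14.7 * 0.94 = 13.82 per hour

13.82 per hour


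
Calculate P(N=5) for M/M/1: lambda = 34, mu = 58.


rho = 34/58; P(n) = (1-rho)*rho^n = (1-34/58)*(34/58)^5 = 0.0286

0.0286


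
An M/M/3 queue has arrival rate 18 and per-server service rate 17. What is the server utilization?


rho = lambda/(c*mu) = 18/(3*17) = 0.3529

0.3529


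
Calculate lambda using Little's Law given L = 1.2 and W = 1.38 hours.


lambda = L / W = 1.2 / 1.38 = 0.87 per hour

0.87 per hour


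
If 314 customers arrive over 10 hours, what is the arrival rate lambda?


lambda = total arrivals / time = 314 / 10 = 31.4 per hour

31.4 per hour


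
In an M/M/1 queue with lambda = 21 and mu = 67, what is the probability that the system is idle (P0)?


P0 = 1 - rho = 1 - 21/67 = 0.6866

0.6866


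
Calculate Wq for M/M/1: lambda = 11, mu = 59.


rho = 11/59; Wq = rho/(mu - lambda) = 0.0039 hours

0.0039 hours


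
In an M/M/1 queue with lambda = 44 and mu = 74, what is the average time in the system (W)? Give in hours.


W = 1/(mu - lambda) = 1/(74 - 44) = 0.0333 hours

0.0333 hours


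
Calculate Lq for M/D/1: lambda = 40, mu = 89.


M/D/1: Lq = rho^2 / (2*(1-rho)) where rho = 40/89; Lq = 0.18

0.18


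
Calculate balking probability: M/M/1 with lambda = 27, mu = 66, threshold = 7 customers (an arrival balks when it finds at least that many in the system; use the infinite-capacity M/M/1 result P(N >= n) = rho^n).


P(N >= 7) = rho^7 = (27/66)^7 = 0.0019

0.0019


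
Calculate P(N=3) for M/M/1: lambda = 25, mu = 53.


rho = 25/53; P(n) = (1-rho)*rho^n = (1-25/53)*(25/53)^3 = 0.0554

0.0554


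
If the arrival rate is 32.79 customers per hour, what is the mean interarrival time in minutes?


Mean interarrival time = 60/lambda = 60/32.79 = 1.83 minutes

1.83 minutes


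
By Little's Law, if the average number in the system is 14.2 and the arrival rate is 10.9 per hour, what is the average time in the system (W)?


W = L / lambda = 14.2 / 10.9 = 1.3028 hours

1.3028 hours


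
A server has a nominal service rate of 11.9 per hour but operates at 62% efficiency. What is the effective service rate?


Effective rate = mu * efficiency = 11.9 * 0.62 = 7.38 per hour

7.38 per hour


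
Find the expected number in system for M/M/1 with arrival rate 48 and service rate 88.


rho = 48/88; L = rho/(1-rho) = 1.2

1.2


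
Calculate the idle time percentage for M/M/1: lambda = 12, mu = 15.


Idle fraction = (1 - rho) * 100 = (1 - 12/15) * 100 = 20.0%

20.0%


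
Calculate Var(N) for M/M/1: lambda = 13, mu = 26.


rho = 13/26; Var(N) = rho/(1-rho)^2 = 2.0

2.0


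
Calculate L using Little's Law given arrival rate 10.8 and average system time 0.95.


L = lambda * W = 10.8 * 0.95 = 10.26

10.26


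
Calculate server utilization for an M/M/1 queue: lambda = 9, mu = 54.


rho = lambda/mu = 9/54 = 0.1667

0.1667


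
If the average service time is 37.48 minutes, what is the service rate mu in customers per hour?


mu = 60 / avg_service_time = 60 / 37.48 = 1.6 per hour

1.6 per hour


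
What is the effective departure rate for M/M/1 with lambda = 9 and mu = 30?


For a stable queue (lambda < mu), throughput = lambda = 9 per hour

9 per hour


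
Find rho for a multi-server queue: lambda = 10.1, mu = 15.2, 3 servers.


rho = lambda / (c * mu) = 10.1 / (3 * 15.2) = 0.2215

0.2215


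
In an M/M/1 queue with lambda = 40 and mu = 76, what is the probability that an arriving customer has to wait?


P(wait) = rho = lambda/mu = 40/76 = 0.5263

0.5263


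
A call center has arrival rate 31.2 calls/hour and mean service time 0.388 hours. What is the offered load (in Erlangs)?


Offered load a = lambda * E[S] = 31.2 * 0.388 = 12.11 Erlangs

12.11 Erlangs


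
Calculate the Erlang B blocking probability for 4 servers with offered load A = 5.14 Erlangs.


B(N,A) = (A^N/N!) / sum(A^k/k!, k=0..N) with N=4, A=5.14 = 0.4092

0.4092


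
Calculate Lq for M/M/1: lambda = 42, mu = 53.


rho = 42/53; Lq = rho^2/(1-rho) = 3.03

3.03


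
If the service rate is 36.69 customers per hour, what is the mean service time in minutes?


Mean service time = 60/mu = 60/36.69 = 1.64 minutes

1.64 minutes


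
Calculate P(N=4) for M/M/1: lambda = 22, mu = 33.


rho = 22/33; P(n) = (1-rho)*rho^n = (1-22/33)*(22/33)^4 = 0.0658

0.0658


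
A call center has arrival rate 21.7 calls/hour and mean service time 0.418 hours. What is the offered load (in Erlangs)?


Offered load a = lambda * E[S] = 21.7 * 0.418 = 9.07 Erlangs

9.07 Erlangs


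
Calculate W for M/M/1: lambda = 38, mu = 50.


W = 1/(mu - lambda) = 1/(50 - 38) = 0.0833 hours

0.0833 hours


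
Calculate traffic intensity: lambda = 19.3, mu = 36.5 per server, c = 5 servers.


rho = lambda / (c * mu) = 19.3 / (5 * 36.5) = 0.1058

0.1058


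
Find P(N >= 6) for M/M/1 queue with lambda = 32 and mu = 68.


P(N >= 6) = rho^6 = (32/68)^6 = 0.0109

0.0109


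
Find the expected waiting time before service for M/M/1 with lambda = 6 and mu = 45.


rho = 6/45; Wq = rho/(mu - lambda) = 0.0034 hours

0.0034 hours


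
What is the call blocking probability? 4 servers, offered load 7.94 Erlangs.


B(N,A) = (A^N/N!) / sum(A^k/k!, k=0..N) with N=4, A=7.94 = 0.572

0.572


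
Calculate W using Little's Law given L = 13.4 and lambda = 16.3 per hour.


W = L / lambda = 13.4 / 16.3 = 0.8221 hours

0.8221 hours


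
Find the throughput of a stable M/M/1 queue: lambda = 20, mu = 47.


For a stable queue (lambda < mu), throughput = lambda = 20 per hour

20 per hour


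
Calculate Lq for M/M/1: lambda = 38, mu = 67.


rho = 38/67; Lq = rho^2/(1-rho) = 0.74

0.74


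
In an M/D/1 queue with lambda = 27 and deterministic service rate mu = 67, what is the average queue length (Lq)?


M/D/1: Lq = rho^2 / (2*(1-rho)) where rho = 27/67; Lq = 0.14

0.14


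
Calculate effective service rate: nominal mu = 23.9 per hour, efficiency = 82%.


Effective rate = mu * efficiency = 23.9 * 0.82 = 19.6 per hour

19.6 per hour


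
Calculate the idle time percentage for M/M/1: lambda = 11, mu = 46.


Idle fraction = (1 - rho) * 100 = (1 - 11/46) * 100 = 76.1%

76.1%


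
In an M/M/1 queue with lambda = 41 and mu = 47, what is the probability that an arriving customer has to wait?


P(wait) = rho = lambda/mu = 41/47 = 0.8723

0.8723


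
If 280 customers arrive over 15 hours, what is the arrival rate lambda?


lambda = total arrivals / time = 280 / 15 = 18.67 per hour

18.67 per hour


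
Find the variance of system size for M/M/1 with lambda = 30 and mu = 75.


rho = 30/75; Var(N) = rho/(1-rho)^2 = 1.11

1.11


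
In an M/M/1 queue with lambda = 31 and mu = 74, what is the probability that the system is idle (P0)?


P0 = 1 - rho = 1 - 31/74 = 0.5811

0.5811


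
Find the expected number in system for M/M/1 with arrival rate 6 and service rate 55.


rho = 6/55; L = rho/(1-rho) = 0.12

0.12


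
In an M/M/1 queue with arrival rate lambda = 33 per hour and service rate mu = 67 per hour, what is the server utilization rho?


rho = lambda/mu = 33/67 = 0.4925

0.4925


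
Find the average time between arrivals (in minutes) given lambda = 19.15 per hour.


Mean interarrival time = 60/lambda = 60/19.15 = 3.13 minutes

3.13 minutes


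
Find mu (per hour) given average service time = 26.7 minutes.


mu = 60 / avg_service_time = 60 / 26.7 = 2.25 per hour

2.25 per hour


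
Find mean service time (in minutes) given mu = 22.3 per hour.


Mean service time = 60/mu = 60/22.3 = 2.69 minutes

2.69 minutes


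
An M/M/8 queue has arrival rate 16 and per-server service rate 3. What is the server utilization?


rho = lambda/(c*mu) = 16/(8*3) = 0.6667

0.6667


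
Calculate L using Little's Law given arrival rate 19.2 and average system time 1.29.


L = lambda * W = 19.2 * 1.29 = 24.77

24.77


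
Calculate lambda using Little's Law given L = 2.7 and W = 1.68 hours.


lambda = L / W = 2.7 / 1.68 = 1.61 per hour

1.61 per hour
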